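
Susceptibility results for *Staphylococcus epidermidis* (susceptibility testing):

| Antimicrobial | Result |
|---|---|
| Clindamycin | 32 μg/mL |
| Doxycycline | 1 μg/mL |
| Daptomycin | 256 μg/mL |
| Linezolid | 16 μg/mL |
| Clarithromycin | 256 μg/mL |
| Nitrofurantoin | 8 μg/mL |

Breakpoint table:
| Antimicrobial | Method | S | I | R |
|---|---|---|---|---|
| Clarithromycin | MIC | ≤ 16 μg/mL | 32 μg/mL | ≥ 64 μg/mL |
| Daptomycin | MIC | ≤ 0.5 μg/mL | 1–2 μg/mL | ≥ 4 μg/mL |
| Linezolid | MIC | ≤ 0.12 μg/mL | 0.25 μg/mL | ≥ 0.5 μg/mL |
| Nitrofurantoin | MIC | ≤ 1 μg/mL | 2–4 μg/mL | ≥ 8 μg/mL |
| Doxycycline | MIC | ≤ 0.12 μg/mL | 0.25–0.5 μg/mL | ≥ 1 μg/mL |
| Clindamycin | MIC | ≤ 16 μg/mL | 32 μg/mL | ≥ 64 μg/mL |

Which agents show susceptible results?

none

Clindamycin 32 μg/mL: = 32 μg/mL ⇒ intermediate
Doxycycline (1 μg/mL) ≥ 1 μg/mL — Resistant
Daptomycin (256 μg/mL) ≥ 4 μg/mL ⇒ R
Linezolid 16 μg/mL: ≥ 0.5 μg/mL → R
Clarithromycin (256 μg/mL) ≥ 64 μg/mL → R
Nitrofurantoin (8 μg/mL) ≥ 8 μg/mL → R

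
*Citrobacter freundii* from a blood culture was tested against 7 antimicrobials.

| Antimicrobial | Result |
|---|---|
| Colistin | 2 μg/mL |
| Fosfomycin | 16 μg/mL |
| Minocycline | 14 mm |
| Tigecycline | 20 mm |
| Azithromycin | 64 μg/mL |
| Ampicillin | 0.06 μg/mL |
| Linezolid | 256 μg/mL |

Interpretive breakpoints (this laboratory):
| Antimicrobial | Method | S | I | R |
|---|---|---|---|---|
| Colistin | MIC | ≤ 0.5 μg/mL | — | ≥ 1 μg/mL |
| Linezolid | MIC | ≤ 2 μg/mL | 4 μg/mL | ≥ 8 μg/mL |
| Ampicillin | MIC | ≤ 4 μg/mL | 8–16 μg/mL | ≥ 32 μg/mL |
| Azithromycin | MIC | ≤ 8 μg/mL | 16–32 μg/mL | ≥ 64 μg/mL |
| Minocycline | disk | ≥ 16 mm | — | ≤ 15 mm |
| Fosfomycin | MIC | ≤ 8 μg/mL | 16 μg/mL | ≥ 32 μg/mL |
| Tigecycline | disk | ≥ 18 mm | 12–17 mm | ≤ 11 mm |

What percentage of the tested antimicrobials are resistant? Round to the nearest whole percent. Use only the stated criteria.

Colistin (2 μg/mL) ≥ 1 μg/mL — R
Fosfomycin (16 μg/mL) = 16 μg/mL — Intermediate
Minocycline (14 mm) ≤ 15 mm ⇒ Resistant
Tigecycline: 20 mm is ≥ 18 mm ⇒ Susceptible
Azithromycin 64 μg/mL: ≥ 64 μg/mL ⇒ Resistant
Ampicillin 0.06 μg/mL: ≤ 4 μg/mL ⇒ Susceptible
Linezolid: 256 μg/mL is ≥ 8 μg/mL — Resistant
Resistant: 4/7

57%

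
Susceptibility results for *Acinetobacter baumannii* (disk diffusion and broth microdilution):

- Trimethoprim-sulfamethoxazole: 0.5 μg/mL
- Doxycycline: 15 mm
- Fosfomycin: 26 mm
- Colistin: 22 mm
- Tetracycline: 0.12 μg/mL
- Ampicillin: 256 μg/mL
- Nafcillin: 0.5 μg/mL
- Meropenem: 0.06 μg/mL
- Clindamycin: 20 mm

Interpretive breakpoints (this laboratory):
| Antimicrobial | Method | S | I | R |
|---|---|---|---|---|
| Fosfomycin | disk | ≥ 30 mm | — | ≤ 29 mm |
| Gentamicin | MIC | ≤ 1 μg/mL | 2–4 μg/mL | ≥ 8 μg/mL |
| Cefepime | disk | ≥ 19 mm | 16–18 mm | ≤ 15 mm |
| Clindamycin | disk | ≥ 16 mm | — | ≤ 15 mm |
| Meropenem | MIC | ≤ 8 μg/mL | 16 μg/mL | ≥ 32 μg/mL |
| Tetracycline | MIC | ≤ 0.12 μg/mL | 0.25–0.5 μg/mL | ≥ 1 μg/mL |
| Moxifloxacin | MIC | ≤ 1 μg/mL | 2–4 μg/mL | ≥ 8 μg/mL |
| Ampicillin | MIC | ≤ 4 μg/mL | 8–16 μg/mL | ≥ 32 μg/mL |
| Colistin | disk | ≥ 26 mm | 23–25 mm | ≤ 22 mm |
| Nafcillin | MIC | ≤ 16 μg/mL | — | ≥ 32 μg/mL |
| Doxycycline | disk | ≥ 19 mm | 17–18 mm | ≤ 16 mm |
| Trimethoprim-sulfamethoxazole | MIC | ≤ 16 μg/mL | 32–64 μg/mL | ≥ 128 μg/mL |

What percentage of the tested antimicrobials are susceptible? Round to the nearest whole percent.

Trimethoprim-sulfamethoxazole: 0.5 μg/mL is ≤ 16 μg/mL → S
Doxycycline: 15 mm is ≤ 16 mm — Resistant
Fosfomycin: 26 mm is ≤ 29 mm ⇒ R
Colistin (22 mm) ≤ 22 mm → Resistant
Tetracycline 0.12 μg/mL: ≤ 0.12 μg/mL → S
Ampicillin: 256 μg/mL is ≥ 32 μg/mL — resistant
Nafcillin: 0.5 μg/mL is ≤ 16 μg/mL — susceptible
Meropenem: 0.06 μg/mL is ≤ 8 μg/mL — susceptible
Clindamycin 20 mm: ≥ 16 mm ⇒ susceptible
Susceptible: 5/9

56%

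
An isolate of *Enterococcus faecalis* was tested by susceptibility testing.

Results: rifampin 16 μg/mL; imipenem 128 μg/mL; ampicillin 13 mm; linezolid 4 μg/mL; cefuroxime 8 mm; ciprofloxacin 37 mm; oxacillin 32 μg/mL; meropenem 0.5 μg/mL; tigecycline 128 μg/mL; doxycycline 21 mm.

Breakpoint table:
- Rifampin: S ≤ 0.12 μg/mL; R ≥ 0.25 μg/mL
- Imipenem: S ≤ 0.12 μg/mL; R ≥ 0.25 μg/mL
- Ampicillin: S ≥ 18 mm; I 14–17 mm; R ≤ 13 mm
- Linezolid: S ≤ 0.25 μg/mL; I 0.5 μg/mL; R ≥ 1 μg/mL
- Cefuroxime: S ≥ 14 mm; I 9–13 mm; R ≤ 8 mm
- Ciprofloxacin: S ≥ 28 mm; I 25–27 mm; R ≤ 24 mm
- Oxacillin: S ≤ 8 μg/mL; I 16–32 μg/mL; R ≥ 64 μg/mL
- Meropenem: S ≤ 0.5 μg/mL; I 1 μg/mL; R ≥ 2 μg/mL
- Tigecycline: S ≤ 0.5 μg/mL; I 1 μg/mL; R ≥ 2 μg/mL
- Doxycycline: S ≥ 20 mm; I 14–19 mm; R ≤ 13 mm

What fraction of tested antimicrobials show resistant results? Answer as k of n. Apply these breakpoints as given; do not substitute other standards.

Rifampin 16 μg/mL: ≥ 0.25 μg/mL → resistant
Imipenem: 128 μg/mL is ≥ 0.25 μg/mL — Resistant
Ampicillin: 13 mm is ≤ 13 mm → Resistant
Linezolid (4 μg/mL) ≥ 1 μg/mL — Resistant
Cefuroxime: 8 mm is ≤ 8 mm ⇒ Resistant
Ciprofloxacin 37 mm: ≥ 28 mm — Susceptible
Oxacillin 32 μg/mL: in 16–32 μg/mL ⇒ Intermediate
Meropenem: 0.5 μg/mL is ≤ 0.5 μg/mL ⇒ Susceptible
Tigecycline (128 μg/mL) ≥ 2 μg/mL ⇒ R
Doxycycline (21 mm) ≥ 20 mm ⇒ S
Resistant: 6/10

6 of 10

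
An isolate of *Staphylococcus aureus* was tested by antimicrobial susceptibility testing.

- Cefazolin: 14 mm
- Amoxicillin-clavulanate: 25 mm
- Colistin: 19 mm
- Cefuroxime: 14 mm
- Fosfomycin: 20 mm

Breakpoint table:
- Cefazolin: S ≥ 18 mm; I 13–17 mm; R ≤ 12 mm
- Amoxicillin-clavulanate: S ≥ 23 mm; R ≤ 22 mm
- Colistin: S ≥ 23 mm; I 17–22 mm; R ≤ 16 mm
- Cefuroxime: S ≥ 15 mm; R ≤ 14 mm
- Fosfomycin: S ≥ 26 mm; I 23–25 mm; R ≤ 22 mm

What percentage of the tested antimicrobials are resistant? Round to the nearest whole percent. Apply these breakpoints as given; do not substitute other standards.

40%

Cefazolin (14 mm) in 13–17 mm — intermediate
Amoxicillin-clavulanate 25 mm: ≥ 23 mm — susceptible
Colistin 19 mm: in 17–22 mm → intermediate
Cefuroxime 14 mm: ≤ 14 mm → R
Fosfomycin (20 mm) ≤ 22 mm ⇒ resistant
Resistant: 2/5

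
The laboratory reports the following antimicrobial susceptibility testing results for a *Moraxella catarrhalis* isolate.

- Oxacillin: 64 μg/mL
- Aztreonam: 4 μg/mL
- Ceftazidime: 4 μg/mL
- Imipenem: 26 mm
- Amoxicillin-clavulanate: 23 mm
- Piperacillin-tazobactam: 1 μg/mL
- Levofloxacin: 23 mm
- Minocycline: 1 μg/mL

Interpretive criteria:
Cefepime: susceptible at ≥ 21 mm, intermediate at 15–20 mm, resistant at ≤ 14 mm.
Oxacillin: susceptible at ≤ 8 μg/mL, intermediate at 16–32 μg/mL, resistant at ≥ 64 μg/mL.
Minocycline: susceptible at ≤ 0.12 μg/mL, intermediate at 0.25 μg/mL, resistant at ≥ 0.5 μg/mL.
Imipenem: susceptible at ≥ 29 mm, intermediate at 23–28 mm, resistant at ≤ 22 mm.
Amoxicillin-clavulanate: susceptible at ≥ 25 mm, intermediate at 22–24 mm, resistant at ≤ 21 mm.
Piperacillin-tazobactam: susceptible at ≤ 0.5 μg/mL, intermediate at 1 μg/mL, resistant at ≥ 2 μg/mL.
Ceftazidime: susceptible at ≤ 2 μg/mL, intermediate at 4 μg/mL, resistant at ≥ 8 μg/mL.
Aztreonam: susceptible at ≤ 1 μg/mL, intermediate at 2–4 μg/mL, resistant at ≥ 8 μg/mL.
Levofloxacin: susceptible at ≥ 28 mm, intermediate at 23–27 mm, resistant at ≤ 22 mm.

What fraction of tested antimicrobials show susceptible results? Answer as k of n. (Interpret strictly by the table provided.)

0 of 8

Oxacillin (64 μg/mL) ≥ 64 μg/mL — resistant
Aztreonam (4 μg/mL) in 2–4 μg/mL ⇒ I
Ceftazidime (4 μg/mL) = 4 μg/mL ⇒ I
Imipenem (26 mm) in 23–28 mm — I
Amoxicillin-clavulanate: 23 mm is in 22–24 mm → intermediate
Piperacillin-tazobactam: 1 μg/mL is = 1 μg/mL ⇒ intermediate
Levofloxacin (23 mm) in 23–27 mm → I
Minocycline 1 μg/mL: ≥ 0.5 μg/mL — resistant
Susceptible: 0/8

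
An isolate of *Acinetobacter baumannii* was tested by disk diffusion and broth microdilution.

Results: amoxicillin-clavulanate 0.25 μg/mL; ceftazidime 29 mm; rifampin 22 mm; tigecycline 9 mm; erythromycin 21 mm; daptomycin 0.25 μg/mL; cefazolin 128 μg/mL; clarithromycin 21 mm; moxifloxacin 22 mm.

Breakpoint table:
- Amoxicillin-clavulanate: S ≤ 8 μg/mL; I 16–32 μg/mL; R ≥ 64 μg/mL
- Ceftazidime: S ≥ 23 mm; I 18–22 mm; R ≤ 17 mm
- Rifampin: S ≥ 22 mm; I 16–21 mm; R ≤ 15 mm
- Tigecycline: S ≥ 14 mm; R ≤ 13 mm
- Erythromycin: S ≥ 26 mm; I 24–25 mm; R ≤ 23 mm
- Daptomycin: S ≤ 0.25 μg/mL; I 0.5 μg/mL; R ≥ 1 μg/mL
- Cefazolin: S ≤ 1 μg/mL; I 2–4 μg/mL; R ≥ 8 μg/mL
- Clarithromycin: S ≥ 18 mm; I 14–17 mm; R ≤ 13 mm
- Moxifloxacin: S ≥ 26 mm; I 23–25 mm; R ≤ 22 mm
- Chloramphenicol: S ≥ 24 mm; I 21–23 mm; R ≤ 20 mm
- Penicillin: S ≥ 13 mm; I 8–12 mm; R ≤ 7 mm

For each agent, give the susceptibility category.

S, S, S, R, R, S, R, S, R

Amoxicillin-clavulanate (0.25 μg/mL) ≤ 8 μg/mL ⇒ susceptible
Ceftazidime: 29 mm is ≥ 23 mm ⇒ susceptible
Rifampin: 22 mm is ≥ 22 mm ⇒ S
Tigecycline (9 mm) ≤ 13 mm — Resistant
Erythromycin 21 mm: ≤ 23 mm — resistant
Daptomycin (0.25 μg/mL) ≤ 0.25 μg/mL → susceptible
Cefazolin (128 μg/mL) ≥ 8 μg/mL → R
Clarithromycin 21 mm: ≥ 18 mm ⇒ S
Moxifloxacin 22 mm: ≤ 22 mm → Resistant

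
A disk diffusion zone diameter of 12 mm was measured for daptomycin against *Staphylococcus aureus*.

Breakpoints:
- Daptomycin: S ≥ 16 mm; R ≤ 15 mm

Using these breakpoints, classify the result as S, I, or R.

Daptomycin 12 mm: ≤ 15 mm — Resistant

R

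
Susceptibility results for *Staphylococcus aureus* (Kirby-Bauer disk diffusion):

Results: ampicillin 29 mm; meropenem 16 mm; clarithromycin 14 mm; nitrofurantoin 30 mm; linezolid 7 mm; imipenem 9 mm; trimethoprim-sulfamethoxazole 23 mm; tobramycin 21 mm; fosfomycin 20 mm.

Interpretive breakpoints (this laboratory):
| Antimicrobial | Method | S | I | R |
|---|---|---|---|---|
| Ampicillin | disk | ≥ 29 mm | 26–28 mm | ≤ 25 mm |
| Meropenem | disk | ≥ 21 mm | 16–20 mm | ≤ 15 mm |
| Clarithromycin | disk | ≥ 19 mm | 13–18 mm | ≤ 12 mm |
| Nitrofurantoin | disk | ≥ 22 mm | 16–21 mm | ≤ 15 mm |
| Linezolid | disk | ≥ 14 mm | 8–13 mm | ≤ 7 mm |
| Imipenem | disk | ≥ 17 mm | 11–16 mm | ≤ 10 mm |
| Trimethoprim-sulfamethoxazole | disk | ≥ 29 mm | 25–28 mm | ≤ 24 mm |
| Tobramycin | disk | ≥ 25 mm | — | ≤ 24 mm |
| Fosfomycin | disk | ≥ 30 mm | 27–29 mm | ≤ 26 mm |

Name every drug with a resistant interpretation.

Ampicillin: 29 mm is ≥ 29 mm → Susceptible
Meropenem: 16 mm is in 16–20 mm → intermediate
Clarithromycin (14 mm) in 13–18 mm ⇒ I
Nitrofurantoin (30 mm) ≥ 22 mm → S
Linezolid: 7 mm is ≤ 7 mm → resistant
Imipenem: 9 mm is ≤ 10 mm — resistant
Trimethoprim-sulfamethoxazole: 23 mm is ≤ 24 mm — resistant
Tobramycin: 21 mm is ≤ 24 mm — resistant
Fosfomycin: 20 mm is ≤ 26 mm ⇒ Resistant

linezolid, imipenem, trimethoprim-sulfamethoxazole, tobramycin, fosfomycin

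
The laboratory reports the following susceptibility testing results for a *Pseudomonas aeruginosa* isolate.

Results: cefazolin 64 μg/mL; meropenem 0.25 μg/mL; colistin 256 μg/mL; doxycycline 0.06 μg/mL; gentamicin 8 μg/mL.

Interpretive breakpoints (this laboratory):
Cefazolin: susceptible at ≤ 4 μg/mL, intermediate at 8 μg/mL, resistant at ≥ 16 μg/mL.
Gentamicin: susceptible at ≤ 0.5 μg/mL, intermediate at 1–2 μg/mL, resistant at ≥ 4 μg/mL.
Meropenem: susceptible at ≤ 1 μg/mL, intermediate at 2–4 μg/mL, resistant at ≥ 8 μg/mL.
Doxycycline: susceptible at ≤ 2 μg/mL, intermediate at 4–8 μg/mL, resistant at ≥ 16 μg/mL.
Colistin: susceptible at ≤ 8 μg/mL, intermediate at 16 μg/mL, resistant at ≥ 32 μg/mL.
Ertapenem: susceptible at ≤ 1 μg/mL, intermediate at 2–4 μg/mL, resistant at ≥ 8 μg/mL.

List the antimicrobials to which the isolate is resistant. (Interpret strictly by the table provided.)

Cefazolin (64 μg/mL) ≥ 16 μg/mL ⇒ Resistant
Meropenem 0.25 μg/mL: ≤ 1 μg/mL → Susceptible
Colistin (256 μg/mL) ≥ 32 μg/mL ⇒ resistant
Doxycycline (0.06 μg/mL) ≤ 2 μg/mL ⇒ S
Gentamicin (8 μg/mL) ≥ 4 μg/mL → resistant

cefazolin, colistin, gentamicin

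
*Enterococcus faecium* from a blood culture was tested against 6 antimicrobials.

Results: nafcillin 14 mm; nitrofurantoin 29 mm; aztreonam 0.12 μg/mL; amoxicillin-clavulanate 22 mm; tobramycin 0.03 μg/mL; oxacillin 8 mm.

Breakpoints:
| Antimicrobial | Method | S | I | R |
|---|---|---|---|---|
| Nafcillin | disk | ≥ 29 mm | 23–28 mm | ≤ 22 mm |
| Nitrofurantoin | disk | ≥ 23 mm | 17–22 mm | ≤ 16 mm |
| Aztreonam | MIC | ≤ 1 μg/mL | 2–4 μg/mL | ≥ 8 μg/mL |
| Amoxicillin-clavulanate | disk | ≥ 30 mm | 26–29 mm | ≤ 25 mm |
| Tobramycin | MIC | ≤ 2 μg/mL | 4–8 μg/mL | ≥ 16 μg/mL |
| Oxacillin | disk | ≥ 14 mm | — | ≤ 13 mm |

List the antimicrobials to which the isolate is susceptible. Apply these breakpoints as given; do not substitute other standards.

nitrofurantoin, aztreonam, tobramycin

Nafcillin 14 mm: ≤ 22 mm — Resistant
Nitrofurantoin 29 mm: ≥ 23 mm → S
Aztreonam (0.12 μg/mL) ≤ 1 μg/mL → susceptible
Amoxicillin-clavulanate: 22 mm is ≤ 25 mm ⇒ R
Tobramycin (0.03 μg/mL) ≤ 2 μg/mL — S
Oxacillin: 8 mm is ≤ 13 mm → resistant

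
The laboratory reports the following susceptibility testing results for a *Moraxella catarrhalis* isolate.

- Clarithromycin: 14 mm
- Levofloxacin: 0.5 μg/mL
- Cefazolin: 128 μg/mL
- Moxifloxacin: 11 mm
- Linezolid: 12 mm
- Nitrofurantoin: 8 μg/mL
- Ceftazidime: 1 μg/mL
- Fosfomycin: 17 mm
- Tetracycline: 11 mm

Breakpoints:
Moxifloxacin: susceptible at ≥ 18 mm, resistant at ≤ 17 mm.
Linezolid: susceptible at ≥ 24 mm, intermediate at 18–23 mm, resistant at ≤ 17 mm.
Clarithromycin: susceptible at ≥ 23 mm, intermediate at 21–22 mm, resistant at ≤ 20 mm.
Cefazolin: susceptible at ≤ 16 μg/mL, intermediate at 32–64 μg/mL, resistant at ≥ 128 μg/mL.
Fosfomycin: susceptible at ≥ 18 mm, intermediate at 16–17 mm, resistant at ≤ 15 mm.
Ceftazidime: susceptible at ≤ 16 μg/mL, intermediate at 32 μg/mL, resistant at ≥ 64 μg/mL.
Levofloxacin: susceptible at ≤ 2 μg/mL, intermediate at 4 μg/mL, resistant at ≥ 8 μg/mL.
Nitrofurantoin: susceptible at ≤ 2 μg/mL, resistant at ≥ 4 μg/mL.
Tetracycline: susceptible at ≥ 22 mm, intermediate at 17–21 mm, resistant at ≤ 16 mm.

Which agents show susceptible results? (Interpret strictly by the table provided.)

levofloxacin, ceftazidime

Clarithromycin 14 mm: ≤ 20 mm ⇒ R
Levofloxacin 0.5 μg/mL: ≤ 2 μg/mL → S
Cefazolin: 128 μg/mL is ≥ 128 μg/mL — R
Moxifloxacin: 11 mm is ≤ 17 mm ⇒ Resistant
Linezolid: 12 mm is ≤ 17 mm → resistant
Nitrofurantoin (8 μg/mL) ≥ 4 μg/mL ⇒ Resistant
Ceftazidime: 1 μg/mL is ≤ 16 μg/mL → Susceptible
Fosfomycin: 17 mm is in 16–17 mm ⇒ I
Tetracycline: 11 mm is ≤ 16 mm — R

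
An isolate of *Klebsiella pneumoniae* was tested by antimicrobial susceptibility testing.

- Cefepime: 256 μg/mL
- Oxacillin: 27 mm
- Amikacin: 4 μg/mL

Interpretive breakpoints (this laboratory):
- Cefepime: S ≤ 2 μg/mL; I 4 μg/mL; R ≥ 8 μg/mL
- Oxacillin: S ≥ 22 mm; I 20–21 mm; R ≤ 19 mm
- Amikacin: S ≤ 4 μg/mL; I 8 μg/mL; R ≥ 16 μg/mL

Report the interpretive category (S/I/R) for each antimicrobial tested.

R, S, S

Cefepime 256 μg/mL: ≥ 8 μg/mL — R
Oxacillin: 27 mm is ≥ 22 mm → Susceptible
Amikacin 4 μg/mL: ≤ 4 μg/mL ⇒ S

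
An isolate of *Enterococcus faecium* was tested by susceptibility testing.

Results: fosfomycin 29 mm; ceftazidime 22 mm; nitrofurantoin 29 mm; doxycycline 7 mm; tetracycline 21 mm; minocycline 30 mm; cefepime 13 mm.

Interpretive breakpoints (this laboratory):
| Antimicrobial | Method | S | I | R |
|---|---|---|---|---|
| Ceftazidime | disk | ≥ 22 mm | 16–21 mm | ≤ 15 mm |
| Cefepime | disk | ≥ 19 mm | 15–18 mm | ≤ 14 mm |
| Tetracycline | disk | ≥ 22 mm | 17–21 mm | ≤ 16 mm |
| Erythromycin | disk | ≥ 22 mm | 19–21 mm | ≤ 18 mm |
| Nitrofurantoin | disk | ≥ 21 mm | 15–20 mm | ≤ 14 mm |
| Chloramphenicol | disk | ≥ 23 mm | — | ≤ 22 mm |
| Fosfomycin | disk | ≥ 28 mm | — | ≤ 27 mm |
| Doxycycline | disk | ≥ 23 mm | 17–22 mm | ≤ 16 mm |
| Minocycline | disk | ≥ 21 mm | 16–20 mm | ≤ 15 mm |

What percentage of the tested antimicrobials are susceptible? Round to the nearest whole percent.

57%

Fosfomycin (29 mm) ≥ 28 mm — Susceptible
Ceftazidime: 22 mm is ≥ 22 mm ⇒ susceptible
Nitrofurantoin (29 mm) ≥ 21 mm ⇒ susceptible
Doxycycline: 7 mm is ≤ 16 mm → Resistant
Tetracycline 21 mm: in 17–21 mm ⇒ intermediate
Minocycline: 30 mm is ≥ 21 mm — S
Cefepime 13 mm: ≤ 14 mm ⇒ Resistant
Susceptible: 4/7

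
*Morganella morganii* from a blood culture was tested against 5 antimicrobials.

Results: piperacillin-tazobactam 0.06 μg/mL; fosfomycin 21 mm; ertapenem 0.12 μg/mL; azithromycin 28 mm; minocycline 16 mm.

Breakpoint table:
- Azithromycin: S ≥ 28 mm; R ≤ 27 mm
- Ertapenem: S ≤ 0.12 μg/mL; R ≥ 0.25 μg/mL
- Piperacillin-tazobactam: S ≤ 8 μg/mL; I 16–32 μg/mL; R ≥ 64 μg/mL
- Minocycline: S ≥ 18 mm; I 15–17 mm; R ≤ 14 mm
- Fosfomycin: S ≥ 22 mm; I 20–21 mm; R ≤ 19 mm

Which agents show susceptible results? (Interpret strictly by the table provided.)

piperacillin-tazobactam, ertapenem, azithromycin

Piperacillin-tazobactam (0.06 μg/mL) ≤ 8 μg/mL — S
Fosfomycin 21 mm: in 20–21 mm → Intermediate
Ertapenem: 0.12 μg/mL is ≤ 0.12 μg/mL — Susceptible
Azithromycin 28 mm: ≥ 28 mm ⇒ susceptible
Minocycline 16 mm: in 15–17 mm — intermediate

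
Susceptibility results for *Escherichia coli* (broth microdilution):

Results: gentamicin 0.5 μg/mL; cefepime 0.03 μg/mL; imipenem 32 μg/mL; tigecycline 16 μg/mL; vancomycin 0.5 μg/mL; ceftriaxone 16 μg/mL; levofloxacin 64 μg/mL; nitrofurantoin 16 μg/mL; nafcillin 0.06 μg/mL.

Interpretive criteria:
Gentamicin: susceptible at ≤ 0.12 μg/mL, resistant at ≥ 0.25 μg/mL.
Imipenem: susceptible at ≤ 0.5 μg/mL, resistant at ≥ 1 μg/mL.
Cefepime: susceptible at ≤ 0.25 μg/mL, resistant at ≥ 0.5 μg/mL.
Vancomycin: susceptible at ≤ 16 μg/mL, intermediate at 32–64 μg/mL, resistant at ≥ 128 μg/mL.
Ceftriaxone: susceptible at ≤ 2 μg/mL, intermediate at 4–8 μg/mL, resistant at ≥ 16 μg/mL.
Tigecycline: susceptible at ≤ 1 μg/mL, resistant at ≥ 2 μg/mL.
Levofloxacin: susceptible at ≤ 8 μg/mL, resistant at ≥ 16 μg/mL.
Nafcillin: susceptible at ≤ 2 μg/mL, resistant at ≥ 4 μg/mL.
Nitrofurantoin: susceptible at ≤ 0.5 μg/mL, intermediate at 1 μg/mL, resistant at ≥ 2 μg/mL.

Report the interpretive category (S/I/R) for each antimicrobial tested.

R, S, R, R, S, R, R, R, S

Gentamicin (0.5 μg/mL) ≥ 0.25 μg/mL → Resistant
Cefepime (0.03 μg/mL) ≤ 0.25 μg/mL — S
Imipenem 32 μg/mL: ≥ 1 μg/mL → resistant
Tigecycline: 16 μg/mL is ≥ 2 μg/mL ⇒ Resistant
Vancomycin: 0.5 μg/mL is ≤ 16 μg/mL → Susceptible
Ceftriaxone 16 μg/mL: ≥ 16 μg/mL → R
Levofloxacin: 64 μg/mL is ≥ 16 μg/mL ⇒ R
Nitrofurantoin: 16 μg/mL is ≥ 2 μg/mL → resistant
Nafcillin 0.06 μg/mL: ≤ 2 μg/mL → S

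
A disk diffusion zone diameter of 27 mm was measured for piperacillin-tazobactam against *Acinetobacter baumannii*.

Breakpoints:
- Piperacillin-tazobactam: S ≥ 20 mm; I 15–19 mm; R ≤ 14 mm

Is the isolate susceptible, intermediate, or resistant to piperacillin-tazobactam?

Susceptible

Piperacillin-tazobactam 27 mm: ≥ 20 mm → S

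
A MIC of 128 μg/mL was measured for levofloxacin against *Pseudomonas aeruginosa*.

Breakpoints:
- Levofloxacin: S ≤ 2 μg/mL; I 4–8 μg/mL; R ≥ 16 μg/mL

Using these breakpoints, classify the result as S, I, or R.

Levofloxacin 128 μg/mL: ≥ 16 μg/mL — Resistant

R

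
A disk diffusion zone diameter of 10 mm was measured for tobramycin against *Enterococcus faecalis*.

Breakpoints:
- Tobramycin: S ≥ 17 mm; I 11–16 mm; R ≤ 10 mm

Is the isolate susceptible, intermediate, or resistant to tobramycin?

Tobramycin (10 mm) ≤ 10 mm → R

R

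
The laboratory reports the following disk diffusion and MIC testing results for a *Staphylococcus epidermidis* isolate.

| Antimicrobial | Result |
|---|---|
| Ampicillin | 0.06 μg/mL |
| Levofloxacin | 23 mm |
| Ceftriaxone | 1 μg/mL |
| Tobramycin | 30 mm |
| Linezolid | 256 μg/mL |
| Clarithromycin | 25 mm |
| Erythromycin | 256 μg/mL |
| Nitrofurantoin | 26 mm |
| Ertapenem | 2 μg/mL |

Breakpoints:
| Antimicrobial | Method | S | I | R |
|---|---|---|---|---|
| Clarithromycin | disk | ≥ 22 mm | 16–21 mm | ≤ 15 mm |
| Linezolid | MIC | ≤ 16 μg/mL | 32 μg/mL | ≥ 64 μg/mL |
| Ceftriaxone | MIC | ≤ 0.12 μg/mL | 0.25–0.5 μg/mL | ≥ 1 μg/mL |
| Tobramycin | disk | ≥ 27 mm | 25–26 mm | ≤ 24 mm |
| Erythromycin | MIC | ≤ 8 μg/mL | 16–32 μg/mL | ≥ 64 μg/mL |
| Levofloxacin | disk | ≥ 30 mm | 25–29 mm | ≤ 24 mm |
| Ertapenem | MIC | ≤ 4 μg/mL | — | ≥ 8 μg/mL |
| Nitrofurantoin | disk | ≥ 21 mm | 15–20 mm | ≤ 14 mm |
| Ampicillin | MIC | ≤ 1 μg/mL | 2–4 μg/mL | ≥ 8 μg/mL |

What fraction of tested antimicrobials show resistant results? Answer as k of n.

Ampicillin 0.06 μg/mL: ≤ 1 μg/mL — susceptible
Levofloxacin (23 mm) ≤ 24 mm ⇒ R
Ceftriaxone: 1 μg/mL is ≥ 1 μg/mL — R
Tobramycin (30 mm) ≥ 27 mm ⇒ S
Linezolid (256 μg/mL) ≥ 64 μg/mL — Resistant
Clarithromycin: 25 mm is ≥ 22 mm → susceptible
Erythromycin: 256 μg/mL is ≥ 64 μg/mL ⇒ Resistant
Nitrofurantoin (26 mm) ≥ 21 mm ⇒ Susceptible
Ertapenem: 2 μg/mL is ≤ 4 μg/mL ⇒ susceptible
Resistant: 4/9

4 of 9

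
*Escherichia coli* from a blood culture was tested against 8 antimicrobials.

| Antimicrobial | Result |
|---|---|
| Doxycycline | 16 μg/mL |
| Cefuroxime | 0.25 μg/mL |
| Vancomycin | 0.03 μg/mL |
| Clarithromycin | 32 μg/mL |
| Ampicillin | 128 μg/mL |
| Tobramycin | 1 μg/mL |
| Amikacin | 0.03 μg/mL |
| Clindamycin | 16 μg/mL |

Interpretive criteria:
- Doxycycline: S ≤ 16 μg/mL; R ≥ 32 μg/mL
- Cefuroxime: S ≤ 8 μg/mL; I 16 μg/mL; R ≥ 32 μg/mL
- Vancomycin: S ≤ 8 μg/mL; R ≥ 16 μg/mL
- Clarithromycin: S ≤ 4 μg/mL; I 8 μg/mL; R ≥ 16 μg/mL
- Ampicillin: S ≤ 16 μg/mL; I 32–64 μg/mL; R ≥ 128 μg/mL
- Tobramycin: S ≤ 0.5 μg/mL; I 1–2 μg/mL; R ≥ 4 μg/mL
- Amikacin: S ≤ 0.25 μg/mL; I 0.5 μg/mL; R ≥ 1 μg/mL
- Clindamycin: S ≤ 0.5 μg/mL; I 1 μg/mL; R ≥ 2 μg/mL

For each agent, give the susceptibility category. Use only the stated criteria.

Doxycycline 16 μg/mL: ≤ 16 μg/mL → Susceptible
Cefuroxime: 0.25 μg/mL is ≤ 8 μg/mL — Susceptible
Vancomycin (0.03 μg/mL) ≤ 8 μg/mL — S
Clarithromycin 32 μg/mL: ≥ 16 μg/mL → R
Ampicillin: 128 μg/mL is ≥ 128 μg/mL ⇒ R
Tobramycin 1 μg/mL: in 1–2 μg/mL — intermediate
Amikacin (0.03 μg/mL) ≤ 0.25 μg/mL ⇒ susceptible
Clindamycin (16 μg/mL) ≥ 2 μg/mL ⇒ Resistant

S, S, S, R, R, I, S, R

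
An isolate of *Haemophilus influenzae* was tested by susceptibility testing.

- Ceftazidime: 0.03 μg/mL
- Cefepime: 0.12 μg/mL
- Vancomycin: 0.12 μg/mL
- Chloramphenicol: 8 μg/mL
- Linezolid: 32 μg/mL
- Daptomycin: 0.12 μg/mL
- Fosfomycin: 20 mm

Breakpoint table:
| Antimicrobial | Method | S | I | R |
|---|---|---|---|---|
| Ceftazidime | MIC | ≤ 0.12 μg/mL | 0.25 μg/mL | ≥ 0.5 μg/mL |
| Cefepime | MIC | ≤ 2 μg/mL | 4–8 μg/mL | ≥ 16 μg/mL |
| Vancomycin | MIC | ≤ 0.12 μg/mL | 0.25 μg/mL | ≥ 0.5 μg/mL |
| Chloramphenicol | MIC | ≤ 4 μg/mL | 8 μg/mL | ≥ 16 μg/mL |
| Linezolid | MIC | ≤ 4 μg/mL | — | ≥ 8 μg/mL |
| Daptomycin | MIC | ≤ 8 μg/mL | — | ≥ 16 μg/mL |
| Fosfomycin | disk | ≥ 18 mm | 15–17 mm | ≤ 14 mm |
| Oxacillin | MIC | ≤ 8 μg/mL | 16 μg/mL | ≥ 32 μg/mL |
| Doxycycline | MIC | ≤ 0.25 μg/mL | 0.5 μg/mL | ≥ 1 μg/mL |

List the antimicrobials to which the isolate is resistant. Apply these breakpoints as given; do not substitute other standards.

linezolid

Ceftazidime 0.03 μg/mL: ≤ 0.12 μg/mL ⇒ S
Cefepime (0.12 μg/mL) ≤ 2 μg/mL — susceptible
Vancomycin 0.12 μg/mL: ≤ 0.12 μg/mL — S
Chloramphenicol: 8 μg/mL is = 8 μg/mL — I
Linezolid (32 μg/mL) ≥ 8 μg/mL → R
Daptomycin 0.12 μg/mL: ≤ 8 μg/mL — Susceptible
Fosfomycin: 20 mm is ≥ 18 mm ⇒ S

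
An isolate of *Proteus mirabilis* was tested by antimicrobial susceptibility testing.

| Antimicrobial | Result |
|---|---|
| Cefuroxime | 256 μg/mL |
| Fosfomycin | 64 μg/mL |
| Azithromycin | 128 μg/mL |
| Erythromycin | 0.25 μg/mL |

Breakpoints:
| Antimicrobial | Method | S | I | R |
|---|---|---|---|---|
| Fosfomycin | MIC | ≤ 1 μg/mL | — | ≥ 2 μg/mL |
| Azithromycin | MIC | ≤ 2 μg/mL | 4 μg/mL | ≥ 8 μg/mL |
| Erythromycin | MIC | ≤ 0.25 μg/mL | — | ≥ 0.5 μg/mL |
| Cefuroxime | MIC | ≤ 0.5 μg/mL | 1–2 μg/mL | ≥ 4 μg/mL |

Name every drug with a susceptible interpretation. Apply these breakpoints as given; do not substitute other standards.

erythromycin

Cefuroxime: 256 μg/mL is ≥ 4 μg/mL — resistant
Fosfomycin 64 μg/mL: ≥ 2 μg/mL → R
Azithromycin: 128 μg/mL is ≥ 8 μg/mL → R
Erythromycin (0.25 μg/mL) ≤ 0.25 μg/mL → susceptible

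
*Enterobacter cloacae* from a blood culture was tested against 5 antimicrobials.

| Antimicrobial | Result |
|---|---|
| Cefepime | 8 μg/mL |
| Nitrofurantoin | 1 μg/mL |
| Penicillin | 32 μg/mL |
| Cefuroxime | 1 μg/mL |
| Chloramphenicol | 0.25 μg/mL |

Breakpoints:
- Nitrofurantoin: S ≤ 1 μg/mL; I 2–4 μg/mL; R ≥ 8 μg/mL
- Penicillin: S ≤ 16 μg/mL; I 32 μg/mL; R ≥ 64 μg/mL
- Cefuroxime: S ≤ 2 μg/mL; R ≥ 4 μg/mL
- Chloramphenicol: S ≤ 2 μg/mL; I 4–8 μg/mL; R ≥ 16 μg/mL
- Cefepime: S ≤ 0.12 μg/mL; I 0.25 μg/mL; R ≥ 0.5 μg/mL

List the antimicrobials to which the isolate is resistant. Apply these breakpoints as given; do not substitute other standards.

cefepime

Cefepime 8 μg/mL: ≥ 0.5 μg/mL — resistant
Nitrofurantoin (1 μg/mL) ≤ 1 μg/mL → susceptible
Penicillin (32 μg/mL) = 32 μg/mL ⇒ Intermediate
Cefuroxime 1 μg/mL: ≤ 2 μg/mL — Susceptible
Chloramphenicol: 0.25 μg/mL is ≤ 2 μg/mL ⇒ Susceptible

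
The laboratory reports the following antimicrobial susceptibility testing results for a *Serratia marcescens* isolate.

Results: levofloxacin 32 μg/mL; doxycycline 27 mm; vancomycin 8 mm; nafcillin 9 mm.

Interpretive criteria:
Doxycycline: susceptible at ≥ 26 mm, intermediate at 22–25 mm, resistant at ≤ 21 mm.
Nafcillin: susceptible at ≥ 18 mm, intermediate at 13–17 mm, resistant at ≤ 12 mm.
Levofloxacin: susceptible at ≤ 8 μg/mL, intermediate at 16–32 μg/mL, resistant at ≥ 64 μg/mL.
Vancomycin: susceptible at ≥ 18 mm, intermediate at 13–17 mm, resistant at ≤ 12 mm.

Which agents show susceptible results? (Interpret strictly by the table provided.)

doxycycline

Levofloxacin: 32 μg/mL is in 16–32 μg/mL ⇒ Intermediate
Doxycycline (27 mm) ≥ 26 mm ⇒ Susceptible
Vancomycin (8 mm) ≤ 12 mm → R
Nafcillin: 9 mm is ≤ 12 mm ⇒ resistant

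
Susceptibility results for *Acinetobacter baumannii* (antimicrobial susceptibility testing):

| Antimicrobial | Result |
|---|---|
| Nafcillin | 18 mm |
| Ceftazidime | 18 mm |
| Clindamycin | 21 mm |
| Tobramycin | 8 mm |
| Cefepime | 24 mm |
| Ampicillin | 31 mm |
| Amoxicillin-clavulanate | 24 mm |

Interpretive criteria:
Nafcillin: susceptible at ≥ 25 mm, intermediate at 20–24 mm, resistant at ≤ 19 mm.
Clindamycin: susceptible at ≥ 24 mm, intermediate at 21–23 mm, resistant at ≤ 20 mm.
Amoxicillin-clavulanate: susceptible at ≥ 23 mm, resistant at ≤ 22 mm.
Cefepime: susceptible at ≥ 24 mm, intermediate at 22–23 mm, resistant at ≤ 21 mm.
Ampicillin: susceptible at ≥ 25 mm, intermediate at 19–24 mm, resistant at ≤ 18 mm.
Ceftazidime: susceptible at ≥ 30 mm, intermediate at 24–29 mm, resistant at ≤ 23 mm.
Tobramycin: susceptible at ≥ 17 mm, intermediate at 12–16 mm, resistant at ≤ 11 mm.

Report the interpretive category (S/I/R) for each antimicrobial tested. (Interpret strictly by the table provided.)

Nafcillin (18 mm) ≤ 19 mm → resistant
Ceftazidime 18 mm: ≤ 23 mm ⇒ resistant
Clindamycin (21 mm) in 21–23 mm — I
Tobramycin 8 mm: ≤ 11 mm — resistant
Cefepime 24 mm: ≥ 24 mm ⇒ susceptible
Ampicillin 31 mm: ≥ 25 mm — S
Amoxicillin-clavulanate 24 mm: ≥ 23 mm — susceptible

R, R, I, R, S, S, S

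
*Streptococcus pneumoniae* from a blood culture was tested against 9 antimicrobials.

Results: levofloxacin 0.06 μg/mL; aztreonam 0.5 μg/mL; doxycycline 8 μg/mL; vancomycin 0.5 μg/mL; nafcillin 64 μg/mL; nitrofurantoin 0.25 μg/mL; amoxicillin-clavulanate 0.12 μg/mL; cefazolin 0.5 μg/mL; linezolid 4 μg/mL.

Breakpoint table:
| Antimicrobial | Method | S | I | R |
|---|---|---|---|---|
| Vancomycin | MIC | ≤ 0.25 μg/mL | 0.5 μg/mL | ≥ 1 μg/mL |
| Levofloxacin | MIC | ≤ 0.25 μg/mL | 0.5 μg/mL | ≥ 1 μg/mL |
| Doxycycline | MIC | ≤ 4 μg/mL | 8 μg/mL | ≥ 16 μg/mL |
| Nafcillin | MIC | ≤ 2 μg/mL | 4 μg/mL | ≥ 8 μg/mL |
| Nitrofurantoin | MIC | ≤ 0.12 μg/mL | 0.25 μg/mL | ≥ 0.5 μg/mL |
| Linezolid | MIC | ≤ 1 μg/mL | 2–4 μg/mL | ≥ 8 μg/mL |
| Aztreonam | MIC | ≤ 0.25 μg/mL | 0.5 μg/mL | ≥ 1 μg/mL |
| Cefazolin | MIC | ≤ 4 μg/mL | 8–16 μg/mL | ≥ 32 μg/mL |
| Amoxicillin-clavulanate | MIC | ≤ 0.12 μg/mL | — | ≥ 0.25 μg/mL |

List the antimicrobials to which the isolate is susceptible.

levofloxacin, amoxicillin-clavulanate, cefazolin

Levofloxacin: 0.06 μg/mL is ≤ 0.25 μg/mL → susceptible
Aztreonam (0.5 μg/mL) = 0.5 μg/mL → Intermediate
Doxycycline (8 μg/mL) = 8 μg/mL — intermediate
Vancomycin (0.5 μg/mL) = 0.5 μg/mL — intermediate
Nafcillin (64 μg/mL) ≥ 8 μg/mL — R
Nitrofurantoin (0.25 μg/mL) = 0.25 μg/mL ⇒ intermediate
Amoxicillin-clavulanate 0.12 μg/mL: ≤ 0.12 μg/mL — Susceptible
Cefazolin 0.5 μg/mL: ≤ 4 μg/mL ⇒ S
Linezolid 4 μg/mL: in 2–4 μg/mL ⇒ intermediate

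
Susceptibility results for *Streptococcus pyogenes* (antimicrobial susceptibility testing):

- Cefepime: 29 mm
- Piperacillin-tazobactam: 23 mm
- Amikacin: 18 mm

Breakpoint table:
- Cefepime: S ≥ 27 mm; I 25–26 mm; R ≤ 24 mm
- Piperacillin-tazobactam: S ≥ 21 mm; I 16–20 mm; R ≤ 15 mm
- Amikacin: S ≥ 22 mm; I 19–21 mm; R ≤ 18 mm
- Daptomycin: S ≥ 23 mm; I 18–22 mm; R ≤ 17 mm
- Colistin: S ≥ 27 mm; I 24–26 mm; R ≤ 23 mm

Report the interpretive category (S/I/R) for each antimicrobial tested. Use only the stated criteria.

S, S, R

Cefepime (29 mm) ≥ 27 mm → S
Piperacillin-tazobactam: 23 mm is ≥ 21 mm — Susceptible
Amikacin: 18 mm is ≤ 18 mm — resistant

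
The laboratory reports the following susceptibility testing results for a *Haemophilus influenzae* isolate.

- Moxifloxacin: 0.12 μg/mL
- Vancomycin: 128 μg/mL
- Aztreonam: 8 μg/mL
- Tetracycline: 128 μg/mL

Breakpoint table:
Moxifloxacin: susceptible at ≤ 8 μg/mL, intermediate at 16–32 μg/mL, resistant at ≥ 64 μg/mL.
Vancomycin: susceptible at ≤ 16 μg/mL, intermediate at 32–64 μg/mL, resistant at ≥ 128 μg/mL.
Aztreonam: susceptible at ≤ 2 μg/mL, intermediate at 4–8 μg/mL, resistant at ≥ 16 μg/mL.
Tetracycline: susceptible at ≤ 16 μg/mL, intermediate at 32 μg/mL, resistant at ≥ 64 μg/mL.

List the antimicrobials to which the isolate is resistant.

vancomycin, tetracycline

Moxifloxacin (0.12 μg/mL) ≤ 8 μg/mL — Susceptible
Vancomycin (128 μg/mL) ≥ 128 μg/mL — resistant
Aztreonam 8 μg/mL: in 4–8 μg/mL → I
Tetracycline 128 μg/mL: ≥ 64 μg/mL — resistant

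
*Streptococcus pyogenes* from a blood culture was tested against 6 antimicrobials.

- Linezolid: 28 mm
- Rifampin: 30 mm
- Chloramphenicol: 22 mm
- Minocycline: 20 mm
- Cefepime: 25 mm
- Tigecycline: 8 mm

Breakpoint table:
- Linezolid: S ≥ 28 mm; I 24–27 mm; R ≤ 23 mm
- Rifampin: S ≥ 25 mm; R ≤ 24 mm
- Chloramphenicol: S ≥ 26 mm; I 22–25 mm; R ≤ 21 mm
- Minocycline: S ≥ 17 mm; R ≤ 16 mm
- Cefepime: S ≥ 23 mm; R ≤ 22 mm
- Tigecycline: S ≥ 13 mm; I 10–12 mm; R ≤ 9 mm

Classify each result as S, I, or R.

S, S, I, S, S, R

Linezolid: 28 mm is ≥ 28 mm — susceptible
Rifampin (30 mm) ≥ 25 mm ⇒ Susceptible
Chloramphenicol 22 mm: in 22–25 mm → intermediate
Minocycline 20 mm: ≥ 17 mm → Susceptible
Cefepime (25 mm) ≥ 23 mm ⇒ susceptible
Tigecycline 8 mm: ≤ 9 mm — R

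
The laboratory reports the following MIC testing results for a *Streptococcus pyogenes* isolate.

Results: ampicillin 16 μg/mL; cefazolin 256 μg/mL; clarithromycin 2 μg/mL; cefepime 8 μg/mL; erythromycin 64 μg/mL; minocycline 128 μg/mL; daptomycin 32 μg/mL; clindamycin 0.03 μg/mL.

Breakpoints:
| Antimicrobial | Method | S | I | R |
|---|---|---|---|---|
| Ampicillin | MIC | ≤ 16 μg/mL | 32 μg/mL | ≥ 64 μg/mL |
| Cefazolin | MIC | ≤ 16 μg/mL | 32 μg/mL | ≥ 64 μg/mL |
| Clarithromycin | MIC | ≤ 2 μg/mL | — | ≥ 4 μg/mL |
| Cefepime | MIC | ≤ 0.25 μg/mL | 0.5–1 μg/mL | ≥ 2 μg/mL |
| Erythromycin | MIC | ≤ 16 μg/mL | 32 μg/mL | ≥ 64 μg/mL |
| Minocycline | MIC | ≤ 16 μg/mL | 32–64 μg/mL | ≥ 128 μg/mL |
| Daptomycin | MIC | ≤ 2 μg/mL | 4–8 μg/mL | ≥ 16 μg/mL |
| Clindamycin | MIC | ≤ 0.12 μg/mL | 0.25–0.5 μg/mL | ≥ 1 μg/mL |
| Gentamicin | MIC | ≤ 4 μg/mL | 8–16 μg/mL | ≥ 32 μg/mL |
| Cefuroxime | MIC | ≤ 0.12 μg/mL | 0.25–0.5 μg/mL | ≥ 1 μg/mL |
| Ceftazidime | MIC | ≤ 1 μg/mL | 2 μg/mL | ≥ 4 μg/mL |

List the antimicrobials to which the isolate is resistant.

Ampicillin: 16 μg/mL is ≤ 16 μg/mL — S
Cefazolin (256 μg/mL) ≥ 64 μg/mL — Resistant
Clarithromycin 2 μg/mL: ≤ 2 μg/mL ⇒ Susceptible
Cefepime: 8 μg/mL is ≥ 2 μg/mL ⇒ resistant
Erythromycin (64 μg/mL) ≥ 64 μg/mL ⇒ R
Minocycline 128 μg/mL: ≥ 128 μg/mL — R
Daptomycin (32 μg/mL) ≥ 16 μg/mL ⇒ resistant
Clindamycin: 0.03 μg/mL is ≤ 0.12 μg/mL → Susceptible

cefazolin, cefepime, erythromycin, minocycline, daptomycin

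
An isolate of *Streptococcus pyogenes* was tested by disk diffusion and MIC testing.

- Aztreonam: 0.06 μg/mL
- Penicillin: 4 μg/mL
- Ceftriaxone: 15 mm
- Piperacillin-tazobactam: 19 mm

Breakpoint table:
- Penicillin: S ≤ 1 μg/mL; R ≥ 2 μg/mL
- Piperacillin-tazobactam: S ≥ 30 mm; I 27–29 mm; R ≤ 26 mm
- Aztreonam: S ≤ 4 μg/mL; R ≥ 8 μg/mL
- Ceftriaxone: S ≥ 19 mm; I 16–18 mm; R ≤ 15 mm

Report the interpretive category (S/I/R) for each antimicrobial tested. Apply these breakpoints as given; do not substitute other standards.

S, R, R, R

Aztreonam: 0.06 μg/mL is ≤ 4 μg/mL → susceptible
Penicillin 4 μg/mL: ≥ 2 μg/mL → R
Ceftriaxone: 15 mm is ≤ 15 mm ⇒ resistant
Piperacillin-tazobactam: 19 mm is ≤ 26 mm → Resistant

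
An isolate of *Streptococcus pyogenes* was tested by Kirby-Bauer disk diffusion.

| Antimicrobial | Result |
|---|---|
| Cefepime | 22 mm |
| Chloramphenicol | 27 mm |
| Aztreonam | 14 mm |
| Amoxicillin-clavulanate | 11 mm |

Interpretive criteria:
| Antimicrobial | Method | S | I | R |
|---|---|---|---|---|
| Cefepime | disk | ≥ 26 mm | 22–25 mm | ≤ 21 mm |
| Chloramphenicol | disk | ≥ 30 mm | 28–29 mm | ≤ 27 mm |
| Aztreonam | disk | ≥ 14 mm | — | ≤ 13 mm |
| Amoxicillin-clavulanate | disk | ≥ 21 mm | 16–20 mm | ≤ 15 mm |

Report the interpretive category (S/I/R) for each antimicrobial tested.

I, R, S, R

Cefepime: 22 mm is in 22–25 mm ⇒ I
Chloramphenicol (27 mm) ≤ 27 mm ⇒ Resistant
Aztreonam (14 mm) ≥ 14 mm ⇒ Susceptible
Amoxicillin-clavulanate (11 mm) ≤ 15 mm — resistant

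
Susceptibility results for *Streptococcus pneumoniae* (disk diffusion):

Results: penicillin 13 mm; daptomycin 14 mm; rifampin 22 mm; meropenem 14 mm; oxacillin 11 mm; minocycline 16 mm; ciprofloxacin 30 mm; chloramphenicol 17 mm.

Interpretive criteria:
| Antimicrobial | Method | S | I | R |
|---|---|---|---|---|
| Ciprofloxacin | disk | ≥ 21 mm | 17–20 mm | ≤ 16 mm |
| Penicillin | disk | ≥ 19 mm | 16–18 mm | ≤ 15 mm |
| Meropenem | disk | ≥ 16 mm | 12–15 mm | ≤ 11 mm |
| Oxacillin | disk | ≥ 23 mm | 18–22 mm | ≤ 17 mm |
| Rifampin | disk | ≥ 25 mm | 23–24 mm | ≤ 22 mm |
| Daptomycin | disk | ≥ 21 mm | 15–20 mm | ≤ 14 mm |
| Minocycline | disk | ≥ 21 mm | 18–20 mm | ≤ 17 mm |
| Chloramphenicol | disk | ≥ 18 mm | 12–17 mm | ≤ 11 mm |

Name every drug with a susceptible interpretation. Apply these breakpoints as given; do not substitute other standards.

ciprofloxacin

Penicillin 13 mm: ≤ 15 mm ⇒ R
Daptomycin 14 mm: ≤ 14 mm → Resistant
Rifampin 22 mm: ≤ 22 mm ⇒ resistant
Meropenem: 14 mm is in 12–15 mm → I
Oxacillin 11 mm: ≤ 17 mm — Resistant
Minocycline: 16 mm is ≤ 17 mm ⇒ resistant
Ciprofloxacin 30 mm: ≥ 21 mm → S
Chloramphenicol 17 mm: in 12–17 mm — intermediate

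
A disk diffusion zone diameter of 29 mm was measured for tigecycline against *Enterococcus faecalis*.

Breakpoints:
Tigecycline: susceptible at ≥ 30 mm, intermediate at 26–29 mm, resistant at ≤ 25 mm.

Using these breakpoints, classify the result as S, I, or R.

Intermediate

Tigecycline 29 mm: in 26–29 mm → intermediate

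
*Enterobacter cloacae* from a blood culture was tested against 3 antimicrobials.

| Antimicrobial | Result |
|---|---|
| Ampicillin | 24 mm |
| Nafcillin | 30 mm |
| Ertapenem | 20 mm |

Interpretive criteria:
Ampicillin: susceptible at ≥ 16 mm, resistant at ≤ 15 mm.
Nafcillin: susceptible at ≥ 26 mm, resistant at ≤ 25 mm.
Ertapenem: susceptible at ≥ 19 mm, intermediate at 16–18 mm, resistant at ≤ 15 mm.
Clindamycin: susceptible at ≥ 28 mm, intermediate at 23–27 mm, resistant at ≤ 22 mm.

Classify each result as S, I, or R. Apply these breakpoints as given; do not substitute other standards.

S, S, S

Ampicillin 24 mm: ≥ 16 mm → S
Nafcillin 30 mm: ≥ 26 mm — Susceptible
Ertapenem: 20 mm is ≥ 19 mm — Susceptible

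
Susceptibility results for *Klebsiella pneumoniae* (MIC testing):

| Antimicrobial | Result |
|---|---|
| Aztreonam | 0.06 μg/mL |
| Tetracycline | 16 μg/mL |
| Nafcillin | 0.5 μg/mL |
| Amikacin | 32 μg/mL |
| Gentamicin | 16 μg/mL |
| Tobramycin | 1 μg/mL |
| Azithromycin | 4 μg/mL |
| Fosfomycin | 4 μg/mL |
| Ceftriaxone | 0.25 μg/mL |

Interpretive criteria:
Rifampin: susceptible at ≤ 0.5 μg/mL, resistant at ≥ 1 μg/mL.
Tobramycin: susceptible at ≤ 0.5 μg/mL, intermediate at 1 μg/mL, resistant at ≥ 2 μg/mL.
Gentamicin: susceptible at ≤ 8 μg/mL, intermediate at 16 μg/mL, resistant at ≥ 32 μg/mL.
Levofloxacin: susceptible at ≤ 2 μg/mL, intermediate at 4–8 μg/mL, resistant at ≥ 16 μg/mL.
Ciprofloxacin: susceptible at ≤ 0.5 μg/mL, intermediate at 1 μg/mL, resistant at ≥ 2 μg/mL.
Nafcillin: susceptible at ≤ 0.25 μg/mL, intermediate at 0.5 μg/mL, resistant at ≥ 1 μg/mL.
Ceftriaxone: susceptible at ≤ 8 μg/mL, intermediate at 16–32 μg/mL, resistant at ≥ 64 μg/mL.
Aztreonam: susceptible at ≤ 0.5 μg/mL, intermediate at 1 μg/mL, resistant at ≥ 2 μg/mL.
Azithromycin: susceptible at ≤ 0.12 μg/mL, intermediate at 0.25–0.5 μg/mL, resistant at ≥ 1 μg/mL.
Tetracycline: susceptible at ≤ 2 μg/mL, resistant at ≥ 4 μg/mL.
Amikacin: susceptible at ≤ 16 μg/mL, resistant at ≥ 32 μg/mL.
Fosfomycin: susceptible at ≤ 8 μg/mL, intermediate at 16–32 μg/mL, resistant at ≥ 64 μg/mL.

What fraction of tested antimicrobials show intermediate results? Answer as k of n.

Aztreonam (0.06 μg/mL) ≤ 0.5 μg/mL ⇒ S
Tetracycline 16 μg/mL: ≥ 4 μg/mL ⇒ R
Nafcillin (0.5 μg/mL) = 0.5 μg/mL ⇒ Intermediate
Amikacin: 32 μg/mL is ≥ 32 μg/mL → R
Gentamicin 16 μg/mL: = 16 μg/mL → intermediate
Tobramycin: 1 μg/mL is = 1 μg/mL ⇒ intermediate
Azithromycin (4 μg/mL) ≥ 1 μg/mL — resistant
Fosfomycin 4 μg/mL: ≤ 8 μg/mL → susceptible
Ceftriaxone 0.25 μg/mL: ≤ 8 μg/mL ⇒ Susceptible
Intermediate: 3/9

3 of 9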